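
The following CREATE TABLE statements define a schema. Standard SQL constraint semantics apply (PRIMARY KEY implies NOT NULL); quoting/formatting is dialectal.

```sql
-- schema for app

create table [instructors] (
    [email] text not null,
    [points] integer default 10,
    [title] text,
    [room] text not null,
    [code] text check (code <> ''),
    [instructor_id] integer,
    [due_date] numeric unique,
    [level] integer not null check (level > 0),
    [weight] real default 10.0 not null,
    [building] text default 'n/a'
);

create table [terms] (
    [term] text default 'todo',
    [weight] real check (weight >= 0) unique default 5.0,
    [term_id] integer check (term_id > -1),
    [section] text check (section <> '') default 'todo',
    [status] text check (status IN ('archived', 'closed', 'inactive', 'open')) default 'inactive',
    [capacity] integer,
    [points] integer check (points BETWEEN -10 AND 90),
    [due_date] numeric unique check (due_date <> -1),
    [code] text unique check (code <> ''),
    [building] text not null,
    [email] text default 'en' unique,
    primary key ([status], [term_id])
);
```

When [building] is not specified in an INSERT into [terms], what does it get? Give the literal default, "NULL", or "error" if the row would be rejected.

building has no DEFAULT clause.
Omitting it would insert NULL, but it is declared NOT NULL, so the INSERT fails.

error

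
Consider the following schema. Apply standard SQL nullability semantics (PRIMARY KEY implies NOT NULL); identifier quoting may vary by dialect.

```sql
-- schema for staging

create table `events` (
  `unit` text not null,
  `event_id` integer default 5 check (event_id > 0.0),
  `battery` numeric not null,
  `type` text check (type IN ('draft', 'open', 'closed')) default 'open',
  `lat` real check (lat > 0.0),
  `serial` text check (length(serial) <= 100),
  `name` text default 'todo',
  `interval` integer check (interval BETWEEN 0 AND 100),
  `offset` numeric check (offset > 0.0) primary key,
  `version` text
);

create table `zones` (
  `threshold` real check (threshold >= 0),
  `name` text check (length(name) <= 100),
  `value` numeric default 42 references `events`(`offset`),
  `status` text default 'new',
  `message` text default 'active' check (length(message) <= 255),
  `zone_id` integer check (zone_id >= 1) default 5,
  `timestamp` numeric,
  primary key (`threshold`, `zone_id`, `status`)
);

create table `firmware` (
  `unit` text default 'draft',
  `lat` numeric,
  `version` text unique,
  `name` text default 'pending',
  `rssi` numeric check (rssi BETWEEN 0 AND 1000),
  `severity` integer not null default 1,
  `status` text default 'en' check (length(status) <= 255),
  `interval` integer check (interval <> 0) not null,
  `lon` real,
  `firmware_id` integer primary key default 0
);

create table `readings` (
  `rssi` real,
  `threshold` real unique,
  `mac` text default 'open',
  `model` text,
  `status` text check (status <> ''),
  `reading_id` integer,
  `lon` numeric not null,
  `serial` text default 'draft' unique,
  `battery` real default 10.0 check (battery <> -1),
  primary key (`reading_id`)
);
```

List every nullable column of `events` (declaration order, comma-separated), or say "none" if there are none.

- unit: declared NOT NULL → not nullable.
- event_id: CHECK does not forbid NULL (a CHECK constraint passes when its expression is NULL) → nullable.
- battery: declared NOT NULL → not nullable.
- type: CHECK does not forbid NULL (a CHECK constraint passes when its expression is NULL) → nullable.
- lat: CHECK does not forbid NULL (a CHECK constraint passes when its expression is NULL) → nullable.
- serial: CHECK does not forbid NULL (a CHECK constraint passes when its expression is NULL) → nullable.
- name: DEFAULT only fills an omitted column; an explicit NULL is still allowed → nullable.
- interval: CHECK does not forbid NULL (a CHECK constraint passes when its expression is NULL) → nullable.
- offset: part of the PRIMARY KEY, which implies NOT NULL → not nullable.
- version: no NOT NULL constraint applies → nullable.

event_id, type, lat, serial, name, interval, version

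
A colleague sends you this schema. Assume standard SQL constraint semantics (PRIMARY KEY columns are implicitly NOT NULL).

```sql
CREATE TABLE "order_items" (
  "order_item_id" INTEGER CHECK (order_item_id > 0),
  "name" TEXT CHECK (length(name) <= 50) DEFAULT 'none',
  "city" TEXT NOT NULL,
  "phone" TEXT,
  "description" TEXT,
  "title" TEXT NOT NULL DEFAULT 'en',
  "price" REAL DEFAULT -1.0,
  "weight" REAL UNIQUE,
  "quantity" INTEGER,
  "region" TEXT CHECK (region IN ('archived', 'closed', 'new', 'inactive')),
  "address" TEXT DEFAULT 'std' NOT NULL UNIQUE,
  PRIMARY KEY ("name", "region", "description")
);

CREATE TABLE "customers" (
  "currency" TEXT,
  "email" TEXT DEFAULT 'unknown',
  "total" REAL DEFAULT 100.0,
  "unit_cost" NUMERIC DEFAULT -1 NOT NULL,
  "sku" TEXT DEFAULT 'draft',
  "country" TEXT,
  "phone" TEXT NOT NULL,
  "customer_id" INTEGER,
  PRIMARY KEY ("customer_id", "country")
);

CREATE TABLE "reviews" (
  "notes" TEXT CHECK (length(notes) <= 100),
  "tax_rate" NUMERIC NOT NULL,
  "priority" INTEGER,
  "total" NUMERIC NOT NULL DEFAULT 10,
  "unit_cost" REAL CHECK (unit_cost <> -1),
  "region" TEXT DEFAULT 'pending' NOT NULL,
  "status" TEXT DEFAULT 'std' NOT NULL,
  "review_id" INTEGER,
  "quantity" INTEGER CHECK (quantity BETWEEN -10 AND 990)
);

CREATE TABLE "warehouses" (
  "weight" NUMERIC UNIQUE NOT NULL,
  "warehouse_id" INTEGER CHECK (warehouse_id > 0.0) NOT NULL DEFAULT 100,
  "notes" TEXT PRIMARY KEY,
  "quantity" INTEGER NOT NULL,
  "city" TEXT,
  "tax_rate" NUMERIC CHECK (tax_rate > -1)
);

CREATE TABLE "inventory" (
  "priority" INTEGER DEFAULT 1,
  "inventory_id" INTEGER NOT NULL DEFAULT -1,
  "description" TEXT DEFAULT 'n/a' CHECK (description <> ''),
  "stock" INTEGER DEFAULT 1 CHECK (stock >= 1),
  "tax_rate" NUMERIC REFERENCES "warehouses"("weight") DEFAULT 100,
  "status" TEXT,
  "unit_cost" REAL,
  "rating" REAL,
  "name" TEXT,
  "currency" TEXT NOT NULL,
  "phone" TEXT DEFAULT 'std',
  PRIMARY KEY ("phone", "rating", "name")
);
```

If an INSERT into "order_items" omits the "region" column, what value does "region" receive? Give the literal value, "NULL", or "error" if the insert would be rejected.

error

region has no DEFAULT clause.
Omitting it would insert NULL, but it is part of the PRIMARY KEY, so the INSERT fails.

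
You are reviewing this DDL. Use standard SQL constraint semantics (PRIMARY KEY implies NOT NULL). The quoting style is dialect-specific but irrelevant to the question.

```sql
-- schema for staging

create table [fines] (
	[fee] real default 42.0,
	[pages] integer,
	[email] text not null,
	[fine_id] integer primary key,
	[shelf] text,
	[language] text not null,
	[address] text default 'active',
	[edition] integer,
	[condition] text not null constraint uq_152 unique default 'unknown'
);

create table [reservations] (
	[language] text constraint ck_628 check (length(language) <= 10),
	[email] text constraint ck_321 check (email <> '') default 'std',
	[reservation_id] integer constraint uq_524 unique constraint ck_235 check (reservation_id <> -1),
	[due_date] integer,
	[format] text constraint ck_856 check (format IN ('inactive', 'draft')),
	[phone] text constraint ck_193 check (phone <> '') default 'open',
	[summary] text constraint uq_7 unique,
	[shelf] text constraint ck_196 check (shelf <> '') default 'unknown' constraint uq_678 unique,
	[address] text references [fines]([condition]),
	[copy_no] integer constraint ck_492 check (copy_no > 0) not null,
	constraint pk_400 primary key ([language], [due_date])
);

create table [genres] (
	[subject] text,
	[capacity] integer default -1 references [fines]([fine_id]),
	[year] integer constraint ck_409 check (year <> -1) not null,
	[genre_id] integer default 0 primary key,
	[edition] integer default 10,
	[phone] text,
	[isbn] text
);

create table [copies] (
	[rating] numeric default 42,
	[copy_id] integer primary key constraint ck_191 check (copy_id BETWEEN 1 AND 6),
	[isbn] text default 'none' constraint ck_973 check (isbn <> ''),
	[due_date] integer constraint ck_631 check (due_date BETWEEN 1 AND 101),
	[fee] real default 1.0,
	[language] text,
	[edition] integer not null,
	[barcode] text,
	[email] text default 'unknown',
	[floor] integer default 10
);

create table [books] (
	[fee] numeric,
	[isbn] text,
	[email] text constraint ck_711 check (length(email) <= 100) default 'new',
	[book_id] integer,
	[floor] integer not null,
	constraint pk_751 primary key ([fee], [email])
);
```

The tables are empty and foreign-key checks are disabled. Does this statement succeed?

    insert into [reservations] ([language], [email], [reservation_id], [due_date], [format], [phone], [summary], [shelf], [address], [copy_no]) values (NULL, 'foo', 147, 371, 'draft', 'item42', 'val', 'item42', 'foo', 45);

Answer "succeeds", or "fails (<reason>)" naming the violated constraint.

fails (NOT NULL on language)

language is explicitly set to NULL, but language is part of the PRIMARY KEY (implied NOT NULL).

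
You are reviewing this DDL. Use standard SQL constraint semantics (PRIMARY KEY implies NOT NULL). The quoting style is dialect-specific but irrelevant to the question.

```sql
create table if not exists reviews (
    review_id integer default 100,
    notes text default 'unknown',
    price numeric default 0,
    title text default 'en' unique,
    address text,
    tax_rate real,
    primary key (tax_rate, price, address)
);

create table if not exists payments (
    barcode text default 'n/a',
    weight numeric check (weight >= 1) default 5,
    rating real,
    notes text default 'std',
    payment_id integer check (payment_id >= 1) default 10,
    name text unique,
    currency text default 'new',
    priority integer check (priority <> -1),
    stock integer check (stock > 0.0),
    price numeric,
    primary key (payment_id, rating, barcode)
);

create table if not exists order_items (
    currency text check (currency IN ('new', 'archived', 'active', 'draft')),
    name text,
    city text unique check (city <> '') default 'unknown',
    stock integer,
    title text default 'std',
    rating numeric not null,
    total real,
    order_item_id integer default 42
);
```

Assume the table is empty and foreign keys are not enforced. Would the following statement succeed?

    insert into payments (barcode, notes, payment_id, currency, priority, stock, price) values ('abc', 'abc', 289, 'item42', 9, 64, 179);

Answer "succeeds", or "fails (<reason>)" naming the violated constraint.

rating is omitted from the column list and has no DEFAULT, so it would receive NULL.
But rating is part of the PRIMARY KEY (implied NOT NULL).

fails (NOT NULL on rating)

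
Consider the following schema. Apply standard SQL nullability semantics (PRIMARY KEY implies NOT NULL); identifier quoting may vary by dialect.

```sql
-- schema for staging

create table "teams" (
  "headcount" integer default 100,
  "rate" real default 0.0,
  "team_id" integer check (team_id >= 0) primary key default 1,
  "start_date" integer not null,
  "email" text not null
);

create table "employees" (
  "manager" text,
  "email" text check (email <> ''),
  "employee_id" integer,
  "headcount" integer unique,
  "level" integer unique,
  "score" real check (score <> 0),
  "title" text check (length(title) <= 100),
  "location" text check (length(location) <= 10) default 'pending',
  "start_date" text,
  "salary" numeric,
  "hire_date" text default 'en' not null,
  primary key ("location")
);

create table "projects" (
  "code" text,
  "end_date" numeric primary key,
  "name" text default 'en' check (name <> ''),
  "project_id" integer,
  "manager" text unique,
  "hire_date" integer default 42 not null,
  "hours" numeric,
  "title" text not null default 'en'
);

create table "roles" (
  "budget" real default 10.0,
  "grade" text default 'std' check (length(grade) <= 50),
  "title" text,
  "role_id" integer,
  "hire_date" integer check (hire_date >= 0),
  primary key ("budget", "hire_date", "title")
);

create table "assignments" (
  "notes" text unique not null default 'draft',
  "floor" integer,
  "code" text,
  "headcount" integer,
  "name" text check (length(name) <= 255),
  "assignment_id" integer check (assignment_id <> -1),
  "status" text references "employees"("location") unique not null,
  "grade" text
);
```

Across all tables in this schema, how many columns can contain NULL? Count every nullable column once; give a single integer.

24

teams: 2 nullable (headcount, rate — PK (team_id) and explicit NOT NULL columns excluded).
employees: 9 nullable (manager, email, employee_id, headcount, level, score, title, start_date, salary — PK (location) and explicit NOT NULL columns excluded).
projects: 5 nullable (code, name, project_id, manager, hours — PK (end_date) and explicit NOT NULL columns excluded).
roles: 2 nullable (grade, role_id — PK (budget, hire_date, title) and explicit NOT NULL columns excluded).
assignments: 6 nullable (floor, code, headcount, name, assignment_id, grade — PK none and explicit NOT NULL columns excluded).
Total: 2 + 9 + 5 + 2 + 6 = 24.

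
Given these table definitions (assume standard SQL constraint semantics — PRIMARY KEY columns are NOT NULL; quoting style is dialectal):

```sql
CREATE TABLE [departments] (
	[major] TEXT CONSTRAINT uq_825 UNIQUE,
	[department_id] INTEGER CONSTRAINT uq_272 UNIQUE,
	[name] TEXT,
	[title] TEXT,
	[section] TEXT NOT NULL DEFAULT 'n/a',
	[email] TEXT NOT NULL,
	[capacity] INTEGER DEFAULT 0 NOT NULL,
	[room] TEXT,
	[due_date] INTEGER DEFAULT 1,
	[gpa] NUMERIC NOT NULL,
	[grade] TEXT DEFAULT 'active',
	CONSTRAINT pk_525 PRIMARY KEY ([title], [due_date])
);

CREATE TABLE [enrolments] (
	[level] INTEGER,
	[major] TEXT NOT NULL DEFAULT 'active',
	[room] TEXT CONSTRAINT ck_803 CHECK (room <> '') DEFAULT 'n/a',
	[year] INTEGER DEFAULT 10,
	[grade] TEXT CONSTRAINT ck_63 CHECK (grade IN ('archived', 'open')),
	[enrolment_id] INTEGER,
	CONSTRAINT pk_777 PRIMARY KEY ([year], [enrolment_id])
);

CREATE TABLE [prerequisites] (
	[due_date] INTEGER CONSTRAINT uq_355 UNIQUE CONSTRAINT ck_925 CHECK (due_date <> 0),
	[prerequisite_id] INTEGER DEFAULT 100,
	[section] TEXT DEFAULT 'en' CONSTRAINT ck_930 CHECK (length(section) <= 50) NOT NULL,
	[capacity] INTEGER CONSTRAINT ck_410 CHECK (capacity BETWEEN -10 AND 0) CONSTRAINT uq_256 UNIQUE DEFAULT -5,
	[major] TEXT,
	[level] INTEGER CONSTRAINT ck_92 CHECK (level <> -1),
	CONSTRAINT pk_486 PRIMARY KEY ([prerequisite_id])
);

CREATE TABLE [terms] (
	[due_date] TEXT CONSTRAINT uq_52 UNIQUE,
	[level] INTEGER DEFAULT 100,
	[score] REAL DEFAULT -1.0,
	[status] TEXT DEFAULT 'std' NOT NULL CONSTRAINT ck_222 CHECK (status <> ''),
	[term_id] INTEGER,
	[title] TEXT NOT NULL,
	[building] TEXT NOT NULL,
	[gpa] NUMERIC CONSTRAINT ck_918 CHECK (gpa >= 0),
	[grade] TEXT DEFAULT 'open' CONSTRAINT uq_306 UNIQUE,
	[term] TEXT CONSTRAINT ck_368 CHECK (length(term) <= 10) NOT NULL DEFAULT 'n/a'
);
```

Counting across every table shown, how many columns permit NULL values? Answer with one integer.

18

departments: 5 nullable (major, department_id, name, room, grade — PK (title, due_date) and explicit NOT NULL columns excluded).
enrolments: 3 nullable (level, room, grade — PK (year, enrolment_id) and explicit NOT NULL columns excluded).
prerequisites: 4 nullable (due_date, capacity, major, level — PK (prerequisite_id) and explicit NOT NULL columns excluded).
terms: 6 nullable (due_date, level, score, term_id, gpa, grade — PK none and explicit NOT NULL columns excluded).
Total: 5 + 3 + 4 + 6 = 18.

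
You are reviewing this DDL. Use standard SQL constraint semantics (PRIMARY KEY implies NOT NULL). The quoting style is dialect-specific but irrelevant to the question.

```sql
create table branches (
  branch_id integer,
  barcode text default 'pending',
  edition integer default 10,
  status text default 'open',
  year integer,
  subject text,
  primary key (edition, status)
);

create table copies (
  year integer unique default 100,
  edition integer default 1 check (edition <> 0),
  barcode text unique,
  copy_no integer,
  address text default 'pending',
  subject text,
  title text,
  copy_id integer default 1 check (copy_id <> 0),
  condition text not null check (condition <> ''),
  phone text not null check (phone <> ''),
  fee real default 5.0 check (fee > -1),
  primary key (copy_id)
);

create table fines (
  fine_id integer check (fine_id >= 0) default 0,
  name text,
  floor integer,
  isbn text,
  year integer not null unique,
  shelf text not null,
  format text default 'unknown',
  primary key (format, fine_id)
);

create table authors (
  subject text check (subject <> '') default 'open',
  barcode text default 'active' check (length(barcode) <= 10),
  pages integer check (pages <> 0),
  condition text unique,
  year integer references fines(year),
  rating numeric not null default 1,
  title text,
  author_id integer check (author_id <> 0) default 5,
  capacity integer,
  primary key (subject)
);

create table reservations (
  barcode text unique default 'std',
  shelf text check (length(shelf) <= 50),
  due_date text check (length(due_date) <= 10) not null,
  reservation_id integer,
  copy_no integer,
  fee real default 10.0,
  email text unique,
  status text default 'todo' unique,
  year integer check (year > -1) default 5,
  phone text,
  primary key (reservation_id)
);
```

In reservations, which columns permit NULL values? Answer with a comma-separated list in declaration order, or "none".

- barcode: UNIQUE does not imply NOT NULL → nullable.
- shelf: CHECK does not forbid NULL (a CHECK constraint passes when its expression is NULL) → nullable.
- due_date: declared NOT NULL → not nullable.
- reservation_id: part of the PRIMARY KEY, which implies NOT NULL → not nullable.
- copy_no: no NOT NULL constraint applies → nullable.
- fee: DEFAULT only fills an omitted column; an explicit NULL is still allowed → nullable.
- email: UNIQUE does not imply NOT NULL → nullable.
- status: UNIQUE does not imply NOT NULL → nullable.
- year: CHECK does not forbid NULL (a CHECK constraint passes when its expression is NULL) → nullable.
- phone: no NOT NULL constraint applies → nullable.

barcode, shelf, copy_no, fee, email, status, year, phone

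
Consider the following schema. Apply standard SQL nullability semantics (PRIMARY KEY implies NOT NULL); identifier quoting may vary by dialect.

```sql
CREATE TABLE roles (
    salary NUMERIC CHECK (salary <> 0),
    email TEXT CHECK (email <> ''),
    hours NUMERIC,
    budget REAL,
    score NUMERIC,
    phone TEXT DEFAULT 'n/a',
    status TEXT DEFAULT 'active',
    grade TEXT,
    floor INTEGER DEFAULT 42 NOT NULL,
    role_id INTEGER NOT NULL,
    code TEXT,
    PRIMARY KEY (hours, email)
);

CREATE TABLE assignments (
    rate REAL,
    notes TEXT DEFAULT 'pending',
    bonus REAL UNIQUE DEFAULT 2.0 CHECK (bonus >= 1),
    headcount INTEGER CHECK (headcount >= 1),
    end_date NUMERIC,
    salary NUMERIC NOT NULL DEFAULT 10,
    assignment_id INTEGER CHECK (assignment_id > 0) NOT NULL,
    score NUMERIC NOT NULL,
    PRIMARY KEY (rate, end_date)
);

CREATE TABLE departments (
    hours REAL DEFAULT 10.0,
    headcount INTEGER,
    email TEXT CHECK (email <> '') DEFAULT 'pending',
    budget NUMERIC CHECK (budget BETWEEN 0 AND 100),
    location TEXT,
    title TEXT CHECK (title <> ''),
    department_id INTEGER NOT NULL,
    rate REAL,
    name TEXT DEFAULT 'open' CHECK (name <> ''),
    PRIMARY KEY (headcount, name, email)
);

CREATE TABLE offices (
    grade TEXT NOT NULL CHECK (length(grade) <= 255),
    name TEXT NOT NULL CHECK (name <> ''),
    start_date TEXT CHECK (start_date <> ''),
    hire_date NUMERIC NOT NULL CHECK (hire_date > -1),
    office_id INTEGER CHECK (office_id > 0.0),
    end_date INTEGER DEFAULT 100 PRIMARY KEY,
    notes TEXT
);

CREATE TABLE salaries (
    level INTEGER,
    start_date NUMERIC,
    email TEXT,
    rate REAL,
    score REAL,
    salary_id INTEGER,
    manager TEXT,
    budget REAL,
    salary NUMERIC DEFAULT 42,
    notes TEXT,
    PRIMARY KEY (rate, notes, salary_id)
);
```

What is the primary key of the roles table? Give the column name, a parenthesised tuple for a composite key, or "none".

(hours, email)

A table-level PRIMARY KEY clause names 2 columns: hours, email.
This is a composite key — the combination is unique, not each column individually.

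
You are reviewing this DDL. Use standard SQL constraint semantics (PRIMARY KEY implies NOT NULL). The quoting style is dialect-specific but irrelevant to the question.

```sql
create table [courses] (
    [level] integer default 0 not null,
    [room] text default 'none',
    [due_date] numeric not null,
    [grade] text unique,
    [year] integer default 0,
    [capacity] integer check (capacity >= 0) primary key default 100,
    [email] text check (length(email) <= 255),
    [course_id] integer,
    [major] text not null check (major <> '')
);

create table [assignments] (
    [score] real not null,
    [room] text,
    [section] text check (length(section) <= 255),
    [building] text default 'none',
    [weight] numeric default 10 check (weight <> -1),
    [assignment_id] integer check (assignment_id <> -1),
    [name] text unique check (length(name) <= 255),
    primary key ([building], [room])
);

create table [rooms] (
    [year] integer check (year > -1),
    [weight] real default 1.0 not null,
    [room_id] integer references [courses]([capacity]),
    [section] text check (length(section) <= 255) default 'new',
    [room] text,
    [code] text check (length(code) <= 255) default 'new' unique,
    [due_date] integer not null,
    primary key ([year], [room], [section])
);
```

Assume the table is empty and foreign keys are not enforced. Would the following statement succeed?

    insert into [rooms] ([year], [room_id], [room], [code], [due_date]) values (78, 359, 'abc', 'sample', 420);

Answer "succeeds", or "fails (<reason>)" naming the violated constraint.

NOT NULL columns: due_date is supplied; room is supplied; section defaults to 'new'; weight defaults to 1.0; year is supplied.
CHECK constraints: 78 satisfies (year > -1); 'sample' satisfies (length(code) <= 255).
No constraint is violated.

succeeds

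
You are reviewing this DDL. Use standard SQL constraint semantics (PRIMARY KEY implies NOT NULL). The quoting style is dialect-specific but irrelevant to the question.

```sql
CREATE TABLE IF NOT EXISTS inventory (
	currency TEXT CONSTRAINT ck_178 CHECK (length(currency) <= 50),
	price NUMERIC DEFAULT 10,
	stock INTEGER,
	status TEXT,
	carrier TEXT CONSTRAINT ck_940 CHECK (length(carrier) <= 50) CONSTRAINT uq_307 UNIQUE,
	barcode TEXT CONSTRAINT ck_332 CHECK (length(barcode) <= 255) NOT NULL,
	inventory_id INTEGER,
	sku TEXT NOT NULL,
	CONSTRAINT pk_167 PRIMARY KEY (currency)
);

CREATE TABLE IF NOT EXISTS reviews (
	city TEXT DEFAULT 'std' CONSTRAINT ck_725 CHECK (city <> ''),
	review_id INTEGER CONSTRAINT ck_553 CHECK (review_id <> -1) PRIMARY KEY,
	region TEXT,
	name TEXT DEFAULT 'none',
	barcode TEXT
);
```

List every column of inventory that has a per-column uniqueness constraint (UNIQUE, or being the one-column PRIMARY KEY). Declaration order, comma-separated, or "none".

- currency: single-column PRIMARY KEY → unique.
- price: no UNIQUE or single-column PK constraint.
- stock: no UNIQUE or single-column PK constraint.
- status: no UNIQUE or single-column PK constraint.
- carrier: declared UNIQUE → unique.
- barcode: no UNIQUE or single-column PK constraint.
- inventory_id: no UNIQUE or single-column PK constraint.
- sku: no UNIQUE or single-column PK constraint.

currency, carrier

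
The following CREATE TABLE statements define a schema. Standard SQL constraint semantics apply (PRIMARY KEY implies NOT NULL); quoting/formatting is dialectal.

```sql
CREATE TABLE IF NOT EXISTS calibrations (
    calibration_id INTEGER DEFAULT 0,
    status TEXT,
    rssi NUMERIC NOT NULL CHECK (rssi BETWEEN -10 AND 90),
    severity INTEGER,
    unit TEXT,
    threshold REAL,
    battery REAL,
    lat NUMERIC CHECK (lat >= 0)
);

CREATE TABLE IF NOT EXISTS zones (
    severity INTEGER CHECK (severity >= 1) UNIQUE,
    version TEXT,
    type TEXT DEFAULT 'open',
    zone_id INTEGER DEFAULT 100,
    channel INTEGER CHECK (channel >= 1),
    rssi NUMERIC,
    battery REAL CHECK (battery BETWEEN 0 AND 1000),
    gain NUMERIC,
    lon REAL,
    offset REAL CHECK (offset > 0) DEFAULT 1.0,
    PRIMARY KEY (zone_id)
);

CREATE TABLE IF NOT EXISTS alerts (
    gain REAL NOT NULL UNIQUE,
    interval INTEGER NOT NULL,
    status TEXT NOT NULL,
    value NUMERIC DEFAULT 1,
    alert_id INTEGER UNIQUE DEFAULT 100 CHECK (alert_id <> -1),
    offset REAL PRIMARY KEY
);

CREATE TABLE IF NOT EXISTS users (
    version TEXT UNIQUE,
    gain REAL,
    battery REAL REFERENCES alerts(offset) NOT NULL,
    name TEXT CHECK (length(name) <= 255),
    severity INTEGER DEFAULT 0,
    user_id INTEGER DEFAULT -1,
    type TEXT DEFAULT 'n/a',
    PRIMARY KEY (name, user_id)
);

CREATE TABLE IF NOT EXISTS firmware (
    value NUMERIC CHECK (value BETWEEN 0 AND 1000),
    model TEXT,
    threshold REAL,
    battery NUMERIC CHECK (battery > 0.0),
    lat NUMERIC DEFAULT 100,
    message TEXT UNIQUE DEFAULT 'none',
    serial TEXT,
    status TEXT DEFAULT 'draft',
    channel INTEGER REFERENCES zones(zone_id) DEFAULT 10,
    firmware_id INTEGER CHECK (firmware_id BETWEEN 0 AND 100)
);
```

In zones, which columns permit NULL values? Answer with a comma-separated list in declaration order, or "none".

- severity: CHECK does not forbid NULL (a CHECK constraint passes when its expression is NULL) → nullable.
- version: no NOT NULL constraint applies → nullable.
- type: DEFAULT only fills an omitted column; an explicit NULL is still allowed → nullable.
- zone_id: part of the PRIMARY KEY, which implies NOT NULL → not nullable.
- channel: CHECK does not forbid NULL (a CHECK constraint passes when its expression is NULL) → nullable.
- rssi: no NOT NULL constraint applies → nullable.
- battery: CHECK does not forbid NULL (a CHECK constraint passes when its expression is NULL) → nullable.
- gain: no NOT NULL constraint applies → nullable.
- lon: no NOT NULL constraint applies → nullable.
- offset: CHECK does not forbid NULL (a CHECK constraint passes when its expression is NULL) → nullable.

severity, version, type, channel, rssi, battery, gain, lon, offset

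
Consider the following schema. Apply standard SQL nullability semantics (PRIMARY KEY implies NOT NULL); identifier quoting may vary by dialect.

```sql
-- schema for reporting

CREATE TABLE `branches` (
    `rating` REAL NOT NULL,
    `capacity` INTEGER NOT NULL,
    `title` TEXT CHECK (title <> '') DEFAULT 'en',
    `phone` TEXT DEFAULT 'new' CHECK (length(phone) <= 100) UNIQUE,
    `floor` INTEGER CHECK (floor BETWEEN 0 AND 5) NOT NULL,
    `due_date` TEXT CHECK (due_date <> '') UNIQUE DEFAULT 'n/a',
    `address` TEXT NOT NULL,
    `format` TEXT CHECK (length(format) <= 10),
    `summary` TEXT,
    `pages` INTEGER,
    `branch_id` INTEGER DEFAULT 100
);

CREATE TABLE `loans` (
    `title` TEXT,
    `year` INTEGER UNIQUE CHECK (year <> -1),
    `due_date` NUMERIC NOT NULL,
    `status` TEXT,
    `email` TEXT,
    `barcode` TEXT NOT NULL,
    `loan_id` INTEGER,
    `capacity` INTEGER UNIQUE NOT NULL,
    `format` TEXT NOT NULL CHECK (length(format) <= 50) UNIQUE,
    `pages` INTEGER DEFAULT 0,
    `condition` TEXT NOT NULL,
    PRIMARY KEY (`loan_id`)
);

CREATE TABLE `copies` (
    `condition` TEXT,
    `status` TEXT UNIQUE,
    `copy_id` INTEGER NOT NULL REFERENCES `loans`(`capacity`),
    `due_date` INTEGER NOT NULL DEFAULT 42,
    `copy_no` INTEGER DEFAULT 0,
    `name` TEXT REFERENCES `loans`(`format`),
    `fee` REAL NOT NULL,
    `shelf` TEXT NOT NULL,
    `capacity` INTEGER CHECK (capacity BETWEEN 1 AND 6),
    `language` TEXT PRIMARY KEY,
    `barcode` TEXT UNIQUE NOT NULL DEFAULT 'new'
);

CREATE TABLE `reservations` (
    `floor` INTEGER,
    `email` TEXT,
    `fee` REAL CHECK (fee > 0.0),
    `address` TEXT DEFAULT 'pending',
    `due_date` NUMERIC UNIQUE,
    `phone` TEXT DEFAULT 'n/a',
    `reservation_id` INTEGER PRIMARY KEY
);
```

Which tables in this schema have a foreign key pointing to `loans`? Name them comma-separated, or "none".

- copies.copy_id references loans(capacity).
- copies.name references loans(format).

copies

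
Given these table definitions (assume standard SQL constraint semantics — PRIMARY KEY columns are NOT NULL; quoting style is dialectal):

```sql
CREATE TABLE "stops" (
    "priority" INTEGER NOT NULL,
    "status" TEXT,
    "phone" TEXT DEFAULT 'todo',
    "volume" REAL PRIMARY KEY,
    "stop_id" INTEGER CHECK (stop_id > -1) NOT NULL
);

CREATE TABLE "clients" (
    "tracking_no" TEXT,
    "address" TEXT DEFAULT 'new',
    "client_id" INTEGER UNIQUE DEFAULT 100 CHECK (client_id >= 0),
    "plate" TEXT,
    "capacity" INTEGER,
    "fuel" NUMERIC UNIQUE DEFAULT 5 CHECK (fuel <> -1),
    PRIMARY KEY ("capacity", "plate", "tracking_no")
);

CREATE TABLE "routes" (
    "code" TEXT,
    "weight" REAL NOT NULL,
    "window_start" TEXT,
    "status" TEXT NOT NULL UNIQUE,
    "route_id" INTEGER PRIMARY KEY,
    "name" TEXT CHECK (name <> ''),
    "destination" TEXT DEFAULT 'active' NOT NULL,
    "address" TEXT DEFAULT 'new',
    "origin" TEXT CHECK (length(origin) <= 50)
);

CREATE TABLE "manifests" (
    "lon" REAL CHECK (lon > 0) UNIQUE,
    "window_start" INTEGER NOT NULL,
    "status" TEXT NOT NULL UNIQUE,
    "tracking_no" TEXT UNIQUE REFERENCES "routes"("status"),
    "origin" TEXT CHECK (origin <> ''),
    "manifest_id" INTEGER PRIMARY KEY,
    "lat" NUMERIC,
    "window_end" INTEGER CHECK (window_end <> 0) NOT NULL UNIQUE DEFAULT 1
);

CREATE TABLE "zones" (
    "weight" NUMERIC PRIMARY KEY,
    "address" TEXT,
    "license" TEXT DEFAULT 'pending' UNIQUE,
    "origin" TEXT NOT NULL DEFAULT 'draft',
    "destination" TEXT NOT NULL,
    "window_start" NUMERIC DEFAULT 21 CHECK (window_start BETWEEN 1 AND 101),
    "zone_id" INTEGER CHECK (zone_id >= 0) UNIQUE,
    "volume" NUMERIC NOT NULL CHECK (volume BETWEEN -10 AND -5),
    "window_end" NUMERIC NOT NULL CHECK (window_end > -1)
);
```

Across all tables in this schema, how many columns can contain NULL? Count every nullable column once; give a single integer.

18

stops: 2 nullable (status, phone — PK (volume) and explicit NOT NULL columns excluded).
clients: 3 nullable (address, client_id, fuel — PK (capacity, plate, tracking_no) and explicit NOT NULL columns excluded).
routes: 5 nullable (code, window_start, name, address, origin — PK (route_id) and explicit NOT NULL columns excluded).
manifests: 4 nullable (lon, tracking_no, origin, lat — PK (manifest_id) and explicit NOT NULL columns excluded).
zones: 4 nullable (address, license, window_start, zone_id — PK (weight) and explicit NOT NULL columns excluded).
Total: 2 + 3 + 5 + 4 + 4 = 18.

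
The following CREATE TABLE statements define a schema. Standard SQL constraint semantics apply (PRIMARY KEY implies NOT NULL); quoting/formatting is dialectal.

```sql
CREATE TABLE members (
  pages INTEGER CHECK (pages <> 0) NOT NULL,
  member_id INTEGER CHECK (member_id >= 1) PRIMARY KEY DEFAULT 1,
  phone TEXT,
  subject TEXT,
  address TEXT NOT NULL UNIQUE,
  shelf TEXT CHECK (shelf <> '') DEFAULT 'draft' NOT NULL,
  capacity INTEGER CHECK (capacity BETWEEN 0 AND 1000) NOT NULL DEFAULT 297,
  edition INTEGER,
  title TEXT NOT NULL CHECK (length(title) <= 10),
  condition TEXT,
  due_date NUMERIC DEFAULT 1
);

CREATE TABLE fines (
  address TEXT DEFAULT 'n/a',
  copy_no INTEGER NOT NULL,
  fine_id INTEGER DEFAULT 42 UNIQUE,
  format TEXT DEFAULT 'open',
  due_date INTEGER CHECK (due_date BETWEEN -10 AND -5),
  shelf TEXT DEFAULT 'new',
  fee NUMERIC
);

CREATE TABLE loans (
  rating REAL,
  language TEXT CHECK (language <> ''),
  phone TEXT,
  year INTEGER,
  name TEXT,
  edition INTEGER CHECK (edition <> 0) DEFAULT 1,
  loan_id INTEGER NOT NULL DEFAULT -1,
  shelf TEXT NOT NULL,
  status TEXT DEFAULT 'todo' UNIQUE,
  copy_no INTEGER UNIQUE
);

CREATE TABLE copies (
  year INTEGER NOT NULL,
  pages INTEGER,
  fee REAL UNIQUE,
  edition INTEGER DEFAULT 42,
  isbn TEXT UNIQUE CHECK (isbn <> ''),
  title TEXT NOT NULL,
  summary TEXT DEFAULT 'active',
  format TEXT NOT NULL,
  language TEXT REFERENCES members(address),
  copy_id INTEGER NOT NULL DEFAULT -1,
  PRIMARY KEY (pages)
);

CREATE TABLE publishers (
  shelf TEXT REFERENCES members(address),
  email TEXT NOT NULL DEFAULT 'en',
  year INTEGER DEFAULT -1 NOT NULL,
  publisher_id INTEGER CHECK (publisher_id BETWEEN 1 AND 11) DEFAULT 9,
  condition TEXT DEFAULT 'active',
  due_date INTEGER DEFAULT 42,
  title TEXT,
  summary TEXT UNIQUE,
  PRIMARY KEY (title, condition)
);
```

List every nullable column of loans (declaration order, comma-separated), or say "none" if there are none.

- rating: no NOT NULL constraint applies → nullable.
- language: CHECK does not forbid NULL (a CHECK constraint passes when its expression is NULL) → nullable.
- phone: no NOT NULL constraint applies → nullable.
- year: no NOT NULL constraint applies → nullable.
- name: no NOT NULL constraint applies → nullable.
- edition: CHECK does not forbid NULL (a CHECK constraint passes when its expression is NULL) → nullable.
- loan_id: declared NOT NULL → not nullable.
- shelf: declared NOT NULL → not nullable.
- status: UNIQUE does not imply NOT NULL → nullable.
- copy_no: UNIQUE does not imply NOT NULL → nullable.

rating, language, phone, year, name, edition, status, copy_no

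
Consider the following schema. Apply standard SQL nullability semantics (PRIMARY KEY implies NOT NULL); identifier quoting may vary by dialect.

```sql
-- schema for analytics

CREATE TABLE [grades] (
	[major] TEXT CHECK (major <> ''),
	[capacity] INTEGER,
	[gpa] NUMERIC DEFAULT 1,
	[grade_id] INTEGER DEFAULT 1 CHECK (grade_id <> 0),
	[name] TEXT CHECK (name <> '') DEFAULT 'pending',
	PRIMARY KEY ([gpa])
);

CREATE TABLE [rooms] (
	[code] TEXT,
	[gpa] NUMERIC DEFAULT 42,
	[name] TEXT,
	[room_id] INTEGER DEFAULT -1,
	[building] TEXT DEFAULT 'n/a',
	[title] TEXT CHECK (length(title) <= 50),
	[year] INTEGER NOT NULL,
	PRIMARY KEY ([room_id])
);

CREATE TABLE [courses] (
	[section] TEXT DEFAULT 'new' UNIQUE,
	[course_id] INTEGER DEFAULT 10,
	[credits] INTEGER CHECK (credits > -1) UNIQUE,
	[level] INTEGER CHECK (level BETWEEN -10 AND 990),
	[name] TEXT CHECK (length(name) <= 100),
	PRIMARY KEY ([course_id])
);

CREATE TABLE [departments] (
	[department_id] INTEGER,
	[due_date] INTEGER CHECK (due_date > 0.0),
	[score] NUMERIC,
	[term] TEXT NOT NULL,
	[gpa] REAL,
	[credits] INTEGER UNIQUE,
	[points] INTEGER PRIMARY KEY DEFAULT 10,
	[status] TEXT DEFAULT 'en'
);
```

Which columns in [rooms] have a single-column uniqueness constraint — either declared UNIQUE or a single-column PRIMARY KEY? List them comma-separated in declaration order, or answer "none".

- code: no UNIQUE or single-column PK constraint.
- gpa: no UNIQUE or single-column PK constraint.
- name: no UNIQUE or single-column PK constraint.
- room_id: single-column PRIMARY KEY → unique.
- building: no UNIQUE or single-column PK constraint.
- title: no UNIQUE or single-column PK constraint.
- year: no UNIQUE or single-column PK constraint.

room_id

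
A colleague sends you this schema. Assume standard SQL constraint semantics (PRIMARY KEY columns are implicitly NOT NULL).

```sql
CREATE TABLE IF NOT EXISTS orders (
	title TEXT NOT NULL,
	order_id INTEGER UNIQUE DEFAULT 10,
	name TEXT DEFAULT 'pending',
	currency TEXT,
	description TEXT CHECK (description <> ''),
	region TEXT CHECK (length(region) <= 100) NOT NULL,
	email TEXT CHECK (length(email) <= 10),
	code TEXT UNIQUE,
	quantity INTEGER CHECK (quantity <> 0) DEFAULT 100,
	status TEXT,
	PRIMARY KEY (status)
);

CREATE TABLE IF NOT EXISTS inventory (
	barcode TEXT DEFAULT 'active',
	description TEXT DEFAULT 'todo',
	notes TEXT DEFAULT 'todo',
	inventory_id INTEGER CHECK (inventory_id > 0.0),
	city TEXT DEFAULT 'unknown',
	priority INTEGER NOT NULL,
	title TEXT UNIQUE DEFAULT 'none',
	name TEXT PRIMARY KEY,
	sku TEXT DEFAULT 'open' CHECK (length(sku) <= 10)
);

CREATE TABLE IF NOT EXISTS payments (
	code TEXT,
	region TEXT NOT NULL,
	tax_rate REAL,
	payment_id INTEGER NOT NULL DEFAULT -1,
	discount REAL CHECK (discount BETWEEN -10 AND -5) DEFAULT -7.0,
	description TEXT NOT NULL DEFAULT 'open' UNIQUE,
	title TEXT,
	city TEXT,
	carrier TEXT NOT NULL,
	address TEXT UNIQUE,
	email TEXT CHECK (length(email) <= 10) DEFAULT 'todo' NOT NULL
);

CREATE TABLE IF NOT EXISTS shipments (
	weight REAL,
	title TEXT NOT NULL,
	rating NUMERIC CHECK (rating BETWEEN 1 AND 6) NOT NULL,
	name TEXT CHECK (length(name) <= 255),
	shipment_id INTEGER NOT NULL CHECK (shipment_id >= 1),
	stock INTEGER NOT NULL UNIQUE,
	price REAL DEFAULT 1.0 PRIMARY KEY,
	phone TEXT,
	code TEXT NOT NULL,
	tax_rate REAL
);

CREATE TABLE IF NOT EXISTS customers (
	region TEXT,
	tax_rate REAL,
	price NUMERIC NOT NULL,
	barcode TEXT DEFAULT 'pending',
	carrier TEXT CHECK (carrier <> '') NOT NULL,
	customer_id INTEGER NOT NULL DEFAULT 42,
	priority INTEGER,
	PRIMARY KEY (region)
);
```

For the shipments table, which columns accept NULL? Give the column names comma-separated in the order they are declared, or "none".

weight, name, phone, tax_rate

- weight: no NOT NULL constraint applies → nullable.
- title: declared NOT NULL → not nullable.
- rating: declared NOT NULL → not nullable.
- name: CHECK does not forbid NULL (a CHECK constraint passes when its expression is NULL) → nullable.
- shipment_id: declared NOT NULL → not nullable.
- stock: declared NOT NULL → not nullable.
- price: part of the PRIMARY KEY, which implies NOT NULL → not nullable.
- phone: no NOT NULL constraint applies → nullable.
- code: declared NOT NULL → not nullable.
- tax_rate: no NOT NULL constraint applies → nullable.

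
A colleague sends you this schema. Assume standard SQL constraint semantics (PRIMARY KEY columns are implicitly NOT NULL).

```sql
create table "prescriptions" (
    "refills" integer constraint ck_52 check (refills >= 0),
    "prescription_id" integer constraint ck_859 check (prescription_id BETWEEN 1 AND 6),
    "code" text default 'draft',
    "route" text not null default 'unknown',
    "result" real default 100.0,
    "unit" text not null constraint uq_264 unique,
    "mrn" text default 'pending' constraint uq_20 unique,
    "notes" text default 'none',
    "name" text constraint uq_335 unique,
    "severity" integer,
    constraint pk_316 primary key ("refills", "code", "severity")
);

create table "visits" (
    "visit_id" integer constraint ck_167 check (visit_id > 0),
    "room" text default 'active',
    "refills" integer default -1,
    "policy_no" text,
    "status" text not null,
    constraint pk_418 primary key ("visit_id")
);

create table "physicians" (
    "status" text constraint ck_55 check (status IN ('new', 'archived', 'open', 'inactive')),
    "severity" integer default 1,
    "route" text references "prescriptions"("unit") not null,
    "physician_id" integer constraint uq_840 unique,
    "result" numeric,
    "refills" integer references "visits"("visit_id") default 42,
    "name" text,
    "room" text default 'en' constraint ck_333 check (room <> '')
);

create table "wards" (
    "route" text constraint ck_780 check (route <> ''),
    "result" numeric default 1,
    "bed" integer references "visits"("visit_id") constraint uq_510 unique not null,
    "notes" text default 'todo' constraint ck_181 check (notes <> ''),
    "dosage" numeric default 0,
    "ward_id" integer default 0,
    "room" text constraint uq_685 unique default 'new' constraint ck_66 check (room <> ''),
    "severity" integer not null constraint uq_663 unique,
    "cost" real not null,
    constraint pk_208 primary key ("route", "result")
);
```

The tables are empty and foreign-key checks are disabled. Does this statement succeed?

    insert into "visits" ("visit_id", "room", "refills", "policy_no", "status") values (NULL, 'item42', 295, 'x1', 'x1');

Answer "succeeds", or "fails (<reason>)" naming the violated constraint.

visit_id is explicitly set to NULL, but visit_id is part of the PRIMARY KEY (implied NOT NULL).

fails (NOT NULL on visit_id)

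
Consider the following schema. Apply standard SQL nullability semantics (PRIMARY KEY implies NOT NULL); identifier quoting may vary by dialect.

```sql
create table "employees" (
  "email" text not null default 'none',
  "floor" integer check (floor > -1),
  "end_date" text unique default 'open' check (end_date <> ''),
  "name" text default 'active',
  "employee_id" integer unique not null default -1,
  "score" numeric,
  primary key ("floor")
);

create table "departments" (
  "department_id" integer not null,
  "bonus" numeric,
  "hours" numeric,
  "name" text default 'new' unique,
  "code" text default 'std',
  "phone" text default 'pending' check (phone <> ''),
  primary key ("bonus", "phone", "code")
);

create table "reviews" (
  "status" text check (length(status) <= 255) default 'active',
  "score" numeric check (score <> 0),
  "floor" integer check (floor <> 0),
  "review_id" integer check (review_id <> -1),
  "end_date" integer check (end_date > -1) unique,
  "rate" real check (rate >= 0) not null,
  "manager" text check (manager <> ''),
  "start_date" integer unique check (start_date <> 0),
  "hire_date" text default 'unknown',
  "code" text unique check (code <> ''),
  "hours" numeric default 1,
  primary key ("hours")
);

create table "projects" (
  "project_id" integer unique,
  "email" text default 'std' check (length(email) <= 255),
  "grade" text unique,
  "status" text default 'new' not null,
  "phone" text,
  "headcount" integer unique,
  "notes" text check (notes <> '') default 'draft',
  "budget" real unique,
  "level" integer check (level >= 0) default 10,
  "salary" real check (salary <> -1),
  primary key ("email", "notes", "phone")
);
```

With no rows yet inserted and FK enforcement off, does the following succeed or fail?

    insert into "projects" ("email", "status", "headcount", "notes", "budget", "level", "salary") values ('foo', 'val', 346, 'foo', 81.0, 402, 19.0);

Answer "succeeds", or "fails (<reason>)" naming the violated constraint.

fails (NOT NULL on phone)

phone is omitted from the column list and has no DEFAULT, so it would receive NULL.
But phone is part of the PRIMARY KEY (implied NOT NULL).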